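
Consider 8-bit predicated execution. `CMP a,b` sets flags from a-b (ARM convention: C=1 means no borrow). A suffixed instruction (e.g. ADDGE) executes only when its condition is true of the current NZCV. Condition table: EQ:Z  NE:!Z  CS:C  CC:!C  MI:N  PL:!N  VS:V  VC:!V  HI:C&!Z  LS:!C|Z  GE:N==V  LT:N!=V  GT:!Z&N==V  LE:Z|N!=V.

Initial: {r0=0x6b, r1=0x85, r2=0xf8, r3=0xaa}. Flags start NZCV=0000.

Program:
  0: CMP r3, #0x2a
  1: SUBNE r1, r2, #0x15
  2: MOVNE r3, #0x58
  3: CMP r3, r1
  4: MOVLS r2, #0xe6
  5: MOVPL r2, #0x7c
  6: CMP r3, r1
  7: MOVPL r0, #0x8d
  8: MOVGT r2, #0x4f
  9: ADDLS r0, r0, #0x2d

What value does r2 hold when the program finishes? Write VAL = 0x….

[0] flags=1010 → (cmp)
[1] flags=1010 NE?T → r1=0xe3
[2] flags=1010 NE?T → r3=0x58
[3] flags=0000 → (cmp)
[4] flags=0000 LS?T → r2=0xe6
[5] flags=0000 PL?T → r2=0x7c
[6] flags=0000 → (cmp)
[7] flags=0000 PL?T → r0=0x8d
[8] flags=0000 GT?T → r2=0x4f
[9] flags=0000 LS?T → r0=0xba

VAL = 0x4f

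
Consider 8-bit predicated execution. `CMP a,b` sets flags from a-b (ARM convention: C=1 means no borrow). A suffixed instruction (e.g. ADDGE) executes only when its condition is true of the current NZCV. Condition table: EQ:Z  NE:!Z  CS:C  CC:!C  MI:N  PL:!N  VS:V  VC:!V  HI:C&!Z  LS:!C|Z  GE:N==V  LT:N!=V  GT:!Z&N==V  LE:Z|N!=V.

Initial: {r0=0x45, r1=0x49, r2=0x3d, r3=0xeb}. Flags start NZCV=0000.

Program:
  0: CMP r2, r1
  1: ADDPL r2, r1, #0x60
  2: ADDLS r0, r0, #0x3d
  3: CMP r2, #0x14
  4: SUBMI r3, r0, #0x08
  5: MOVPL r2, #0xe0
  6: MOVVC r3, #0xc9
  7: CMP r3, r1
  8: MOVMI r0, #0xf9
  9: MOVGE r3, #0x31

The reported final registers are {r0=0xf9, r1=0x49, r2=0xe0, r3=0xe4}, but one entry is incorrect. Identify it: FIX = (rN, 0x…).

[0] flags=1000 → (cmp)
[1] flags=1000 PL?F → skip
[2] flags=1000 LS?T → r0=0x82
[3] flags=0010 → (cmp)
[4] flags=0010 MI?F → skip
[5] flags=0010 PL?T → r2=0xe0
[6] flags=0010 VC?T → r3=0xc9
[7] flags=1010 → (cmp)
[8] flags=1010 MI?T → r0=0xf9
[9] flags=1010 GE?F → skip

FIX = (r3, 0xc9)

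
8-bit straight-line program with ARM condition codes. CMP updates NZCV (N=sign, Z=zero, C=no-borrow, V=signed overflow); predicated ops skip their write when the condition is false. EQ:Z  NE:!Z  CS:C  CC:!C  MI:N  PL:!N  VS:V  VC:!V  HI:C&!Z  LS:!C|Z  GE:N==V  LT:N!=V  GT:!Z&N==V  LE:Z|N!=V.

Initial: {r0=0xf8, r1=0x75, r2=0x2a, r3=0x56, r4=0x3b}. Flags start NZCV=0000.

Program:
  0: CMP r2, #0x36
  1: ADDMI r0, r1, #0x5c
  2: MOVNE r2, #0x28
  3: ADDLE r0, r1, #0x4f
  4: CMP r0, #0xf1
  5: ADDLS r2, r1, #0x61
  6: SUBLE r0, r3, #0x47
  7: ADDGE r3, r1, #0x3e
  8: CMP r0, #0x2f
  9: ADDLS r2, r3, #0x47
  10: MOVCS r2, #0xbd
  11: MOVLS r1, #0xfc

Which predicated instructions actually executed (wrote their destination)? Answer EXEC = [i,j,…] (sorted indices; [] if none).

0: ✓ CMP  NZCV=1000
1: ✓ ADDMI  r0←0xd1
2: ✓ MOVNE  r2←0x28
3: ✓ ADDLE  r0←0xc4
4: ✓ CMP  NZCV=1000
5: ✓ ADDLS  r2←0xd6
6: ✓ SUBLE  r0←0x0f
7: · ADDGE
8: ✓ CMP  NZCV=1000
9: ✓ ADDLS  r2←0x9d
10: · MOVCS
11: ✓ MOVLS  r1←0xfc

EXEC = [1,2,3,5,6,9,11]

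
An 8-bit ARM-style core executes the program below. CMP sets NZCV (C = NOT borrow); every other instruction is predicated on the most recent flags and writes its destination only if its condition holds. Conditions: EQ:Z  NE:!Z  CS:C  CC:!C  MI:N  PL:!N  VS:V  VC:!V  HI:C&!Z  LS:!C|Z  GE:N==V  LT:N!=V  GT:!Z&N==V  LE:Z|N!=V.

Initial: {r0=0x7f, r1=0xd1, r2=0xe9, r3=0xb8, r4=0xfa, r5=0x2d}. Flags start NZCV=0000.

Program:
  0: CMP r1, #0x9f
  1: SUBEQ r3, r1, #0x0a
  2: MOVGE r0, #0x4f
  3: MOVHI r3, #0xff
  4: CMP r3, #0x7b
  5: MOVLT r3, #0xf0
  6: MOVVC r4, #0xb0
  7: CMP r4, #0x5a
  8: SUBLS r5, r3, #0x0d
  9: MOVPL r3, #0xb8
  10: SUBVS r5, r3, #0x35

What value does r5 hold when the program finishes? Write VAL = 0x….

VAL = 0x83

[0] flags=0010 → (cmp)
[1] flags=0010 EQ?F → skip
[2] flags=0010 GE?T → r0=0x4f
[3] flags=0010 HI?T → r3=0xff
[4] flags=1010 → (cmp)
[5] flags=1010 LT?T → r3=0xf0
[6] flags=1010 VC?T → r4=0xb0
[7] flags=0011 → (cmp)
[8] flags=0011 LS?F → skip
[9] flags=0011 PL?T → r3=0xb8
[10] flags=0011 VS?T → r5=0x83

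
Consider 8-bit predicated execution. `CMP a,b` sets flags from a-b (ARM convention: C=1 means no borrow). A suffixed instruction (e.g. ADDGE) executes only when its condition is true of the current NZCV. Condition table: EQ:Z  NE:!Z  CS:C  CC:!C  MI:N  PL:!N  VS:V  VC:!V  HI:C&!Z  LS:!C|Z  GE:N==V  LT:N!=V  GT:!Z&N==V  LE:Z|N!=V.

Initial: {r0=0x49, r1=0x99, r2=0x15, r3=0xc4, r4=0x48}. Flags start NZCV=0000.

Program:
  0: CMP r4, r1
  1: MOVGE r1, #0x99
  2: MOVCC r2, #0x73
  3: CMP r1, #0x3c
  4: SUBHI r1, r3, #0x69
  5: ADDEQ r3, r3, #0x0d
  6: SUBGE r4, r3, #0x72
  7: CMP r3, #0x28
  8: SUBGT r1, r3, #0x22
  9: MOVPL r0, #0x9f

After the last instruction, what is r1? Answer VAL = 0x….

0: ✓ CMP  NZCV=1001
1: ✓ MOVGE  r1←0x99
2: ✓ MOVCC  r2←0x73
3: ✓ CMP  NZCV=0011
4: ✓ SUBHI  r1←0x5b
5: · ADDEQ
6: · SUBGE
7: ✓ CMP  NZCV=1010
8: · SUBGT
9: · MOVPL

VAL = 0x5b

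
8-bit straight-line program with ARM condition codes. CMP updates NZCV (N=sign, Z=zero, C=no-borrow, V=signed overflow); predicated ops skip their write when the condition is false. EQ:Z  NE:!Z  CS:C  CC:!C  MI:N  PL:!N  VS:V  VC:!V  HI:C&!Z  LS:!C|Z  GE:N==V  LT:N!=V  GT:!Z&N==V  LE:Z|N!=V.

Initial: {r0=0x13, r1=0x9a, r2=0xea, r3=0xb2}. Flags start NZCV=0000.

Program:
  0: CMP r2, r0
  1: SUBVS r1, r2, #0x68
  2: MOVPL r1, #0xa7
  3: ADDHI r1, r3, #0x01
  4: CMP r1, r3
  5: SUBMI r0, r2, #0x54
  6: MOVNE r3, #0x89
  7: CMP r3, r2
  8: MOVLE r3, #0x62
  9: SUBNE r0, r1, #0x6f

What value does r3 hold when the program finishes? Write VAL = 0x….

0: ✓ CMP  NZCV=1010
1: · SUBVS
2: · MOVPL
3: ✓ ADDHI  r1←0xb3
4: ✓ CMP  NZCV=0010
5: · SUBMI
6: ✓ MOVNE  r3←0x89
7: ✓ CMP  NZCV=1000
8: ✓ MOVLE  r3←0x62
9: ✓ SUBNE  r0←0x44

VAL = 0x62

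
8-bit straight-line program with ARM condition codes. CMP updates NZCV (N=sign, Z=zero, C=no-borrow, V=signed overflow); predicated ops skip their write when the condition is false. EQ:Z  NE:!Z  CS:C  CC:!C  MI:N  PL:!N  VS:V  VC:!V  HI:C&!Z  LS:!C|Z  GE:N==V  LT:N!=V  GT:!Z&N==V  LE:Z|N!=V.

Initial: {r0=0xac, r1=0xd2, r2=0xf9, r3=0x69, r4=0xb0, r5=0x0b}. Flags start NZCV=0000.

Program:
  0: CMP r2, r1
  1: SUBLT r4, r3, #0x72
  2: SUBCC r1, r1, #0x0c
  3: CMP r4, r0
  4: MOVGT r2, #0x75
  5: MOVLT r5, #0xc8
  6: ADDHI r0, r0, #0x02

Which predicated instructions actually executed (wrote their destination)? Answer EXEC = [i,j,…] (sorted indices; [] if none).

0: ✓ CMP  NZCV=0010
1: · SUBLT
2: · SUBCC
3: ✓ CMP  NZCV=0010
4: ✓ MOVGT  r2←0x75
5: · MOVLT
6: ✓ ADDHI  r0←0xae

EXEC = [4,6]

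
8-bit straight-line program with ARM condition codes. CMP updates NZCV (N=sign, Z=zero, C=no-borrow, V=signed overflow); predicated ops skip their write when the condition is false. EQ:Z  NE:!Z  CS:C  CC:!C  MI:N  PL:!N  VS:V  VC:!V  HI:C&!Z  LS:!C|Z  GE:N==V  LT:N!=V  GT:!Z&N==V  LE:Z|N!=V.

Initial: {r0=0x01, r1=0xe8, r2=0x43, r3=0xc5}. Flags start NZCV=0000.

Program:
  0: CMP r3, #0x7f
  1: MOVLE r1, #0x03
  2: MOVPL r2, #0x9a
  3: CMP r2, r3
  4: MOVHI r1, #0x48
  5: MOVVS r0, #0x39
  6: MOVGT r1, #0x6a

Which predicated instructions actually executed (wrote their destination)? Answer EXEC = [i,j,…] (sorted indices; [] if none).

EXEC = [1,2]

[0] flags=0011 → (cmp)
[1] flags=0011 LE?T → r1=0x03
[2] flags=0011 PL?T → r2=0x9a
[3] flags=1000 → (cmp)
[4] flags=1000 HI?F → skip
[5] flags=1000 VS?F → skip
[6] flags=1000 GT?F → skip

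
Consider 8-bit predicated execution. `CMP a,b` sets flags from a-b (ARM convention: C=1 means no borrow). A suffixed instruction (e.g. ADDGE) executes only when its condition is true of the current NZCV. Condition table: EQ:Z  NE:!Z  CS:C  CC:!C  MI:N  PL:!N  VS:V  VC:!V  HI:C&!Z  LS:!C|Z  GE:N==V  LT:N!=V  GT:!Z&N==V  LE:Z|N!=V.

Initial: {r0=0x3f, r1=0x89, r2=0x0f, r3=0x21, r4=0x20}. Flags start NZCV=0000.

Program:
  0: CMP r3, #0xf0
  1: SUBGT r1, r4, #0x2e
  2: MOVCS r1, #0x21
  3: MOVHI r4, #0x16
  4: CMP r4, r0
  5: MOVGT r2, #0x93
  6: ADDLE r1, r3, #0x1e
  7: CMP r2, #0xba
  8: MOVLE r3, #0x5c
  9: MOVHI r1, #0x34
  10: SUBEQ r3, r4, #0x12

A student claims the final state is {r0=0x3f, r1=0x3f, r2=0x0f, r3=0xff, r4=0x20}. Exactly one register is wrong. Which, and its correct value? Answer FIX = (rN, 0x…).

[0] flags=0000 → (cmp)
[1] flags=0000 GT?T → r1=0xf2
[2] flags=0000 CS?F → skip
[3] flags=0000 HI?F → skip
[4] flags=1000 → (cmp)
[5] flags=1000 GT?F → skip
[6] flags=1000 LE?T → r1=0x3f
[7] flags=0000 → (cmp)
[8] flags=0000 LE?F → skip
[9] flags=0000 HI?F → skip
[10] flags=0000 EQ?F → skip

FIX = (r3, 0x21)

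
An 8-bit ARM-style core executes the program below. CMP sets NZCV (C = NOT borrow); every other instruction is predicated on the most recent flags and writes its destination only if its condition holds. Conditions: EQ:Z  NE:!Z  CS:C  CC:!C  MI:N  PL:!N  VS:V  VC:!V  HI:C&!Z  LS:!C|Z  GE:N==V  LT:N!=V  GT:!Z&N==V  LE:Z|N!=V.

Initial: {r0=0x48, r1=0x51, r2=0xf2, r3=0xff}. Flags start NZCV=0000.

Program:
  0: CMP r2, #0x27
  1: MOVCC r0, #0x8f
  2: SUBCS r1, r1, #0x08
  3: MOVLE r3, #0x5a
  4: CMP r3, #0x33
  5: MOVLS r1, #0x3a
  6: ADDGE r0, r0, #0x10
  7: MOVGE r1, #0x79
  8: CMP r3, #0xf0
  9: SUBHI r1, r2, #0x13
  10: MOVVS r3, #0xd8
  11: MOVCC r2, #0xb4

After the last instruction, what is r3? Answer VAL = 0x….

0: ✓ CMP  NZCV=1010
1: · MOVCC
2: ✓ SUBCS  r1←0x49
3: ✓ MOVLE  r3←0x5a
4: ✓ CMP  NZCV=0010
5: · MOVLS
6: ✓ ADDGE  r0←0x58
7: ✓ MOVGE  r1←0x79
8: ✓ CMP  NZCV=0000
9: · SUBHI
10: · MOVVS
11: ✓ MOVCC  r2←0xb4

VAL = 0x5a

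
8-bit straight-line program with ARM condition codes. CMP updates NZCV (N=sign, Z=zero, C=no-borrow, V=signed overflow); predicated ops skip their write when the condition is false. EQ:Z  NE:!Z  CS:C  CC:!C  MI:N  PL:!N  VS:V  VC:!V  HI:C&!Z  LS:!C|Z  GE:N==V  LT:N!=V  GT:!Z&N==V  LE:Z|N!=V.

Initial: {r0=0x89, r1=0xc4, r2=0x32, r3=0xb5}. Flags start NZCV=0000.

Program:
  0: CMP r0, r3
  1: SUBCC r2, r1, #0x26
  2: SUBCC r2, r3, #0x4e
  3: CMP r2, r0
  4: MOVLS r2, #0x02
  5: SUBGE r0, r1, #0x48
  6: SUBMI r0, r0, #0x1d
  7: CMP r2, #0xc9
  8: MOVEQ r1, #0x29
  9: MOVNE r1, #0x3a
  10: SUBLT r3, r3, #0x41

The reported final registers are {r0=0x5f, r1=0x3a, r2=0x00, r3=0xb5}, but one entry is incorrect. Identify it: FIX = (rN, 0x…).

0: ✓ CMP  NZCV=1000
1: ✓ SUBCC  r2←0x9e
2: ✓ SUBCC  r2←0x67
3: ✓ CMP  NZCV=1001
4: ✓ MOVLS  r2←0x02
5: ✓ SUBGE  r0←0x7c
6: ✓ SUBMI  r0←0x5f
7: ✓ CMP  NZCV=0000
8: · MOVEQ
9: ✓ MOVNE  r1←0x3a
10: · SUBLT

FIX = (r2, 0x02)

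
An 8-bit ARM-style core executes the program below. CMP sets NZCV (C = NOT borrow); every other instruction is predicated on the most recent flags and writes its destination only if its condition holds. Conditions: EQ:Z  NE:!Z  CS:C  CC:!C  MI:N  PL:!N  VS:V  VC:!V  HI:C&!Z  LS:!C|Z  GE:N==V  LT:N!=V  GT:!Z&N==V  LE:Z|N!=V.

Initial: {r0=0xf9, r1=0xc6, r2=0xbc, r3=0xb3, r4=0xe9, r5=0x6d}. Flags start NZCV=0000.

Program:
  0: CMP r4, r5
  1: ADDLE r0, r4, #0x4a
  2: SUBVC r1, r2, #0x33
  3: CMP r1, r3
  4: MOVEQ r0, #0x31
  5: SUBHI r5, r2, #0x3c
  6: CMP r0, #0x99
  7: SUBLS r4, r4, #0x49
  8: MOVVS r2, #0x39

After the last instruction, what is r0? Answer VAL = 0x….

0: ✓ CMP  NZCV=0011
1: ✓ ADDLE  r0←0x33
2: · SUBVC
3: ✓ CMP  NZCV=0010
4: · MOVEQ
5: ✓ SUBHI  r5←0x80
6: ✓ CMP  NZCV=1001
7: ✓ SUBLS  r4←0xa0
8: ✓ MOVVS  r2←0x39

VAL = 0x33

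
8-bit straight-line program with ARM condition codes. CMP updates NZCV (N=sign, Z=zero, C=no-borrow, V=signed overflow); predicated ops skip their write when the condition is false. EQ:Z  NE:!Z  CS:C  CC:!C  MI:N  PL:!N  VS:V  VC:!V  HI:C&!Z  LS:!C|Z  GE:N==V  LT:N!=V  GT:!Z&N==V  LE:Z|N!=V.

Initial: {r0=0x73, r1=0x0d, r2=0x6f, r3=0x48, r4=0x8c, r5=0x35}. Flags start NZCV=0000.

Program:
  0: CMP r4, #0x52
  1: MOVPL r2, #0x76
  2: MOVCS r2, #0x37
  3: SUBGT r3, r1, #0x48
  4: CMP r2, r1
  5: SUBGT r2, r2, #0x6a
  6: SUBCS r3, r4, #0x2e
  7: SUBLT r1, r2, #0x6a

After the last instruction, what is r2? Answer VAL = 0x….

[0] flags=0011 → (cmp)
[1] flags=0011 PL?T → r2=0x76
[2] flags=0011 CS?T → r2=0x37
[3] flags=0011 GT?F → skip
[4] flags=0010 → (cmp)
[5] flags=0010 GT?T → r2=0xcd
[6] flags=0010 CS?T → r3=0x5e
[7] flags=0010 LT?F → skip

VAL = 0xcd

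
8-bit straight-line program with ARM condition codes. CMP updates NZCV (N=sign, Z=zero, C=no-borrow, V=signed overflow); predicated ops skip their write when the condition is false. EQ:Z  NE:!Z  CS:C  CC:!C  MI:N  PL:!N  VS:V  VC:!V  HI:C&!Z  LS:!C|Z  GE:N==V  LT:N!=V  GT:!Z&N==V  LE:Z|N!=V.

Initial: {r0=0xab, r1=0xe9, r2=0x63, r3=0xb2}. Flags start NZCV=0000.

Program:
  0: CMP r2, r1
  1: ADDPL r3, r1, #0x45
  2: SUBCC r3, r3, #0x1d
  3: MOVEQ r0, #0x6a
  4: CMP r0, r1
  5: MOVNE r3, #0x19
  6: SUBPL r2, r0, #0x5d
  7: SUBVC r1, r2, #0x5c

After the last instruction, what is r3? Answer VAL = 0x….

0: ✓ CMP  NZCV=0000
1: ✓ ADDPL  r3←0x2e
2: ✓ SUBCC  r3←0x11
3: · MOVEQ
4: ✓ CMP  NZCV=1000
5: ✓ MOVNE  r3←0x19
6: · SUBPL
7: ✓ SUBVC  r1←0x07

VAL = 0x19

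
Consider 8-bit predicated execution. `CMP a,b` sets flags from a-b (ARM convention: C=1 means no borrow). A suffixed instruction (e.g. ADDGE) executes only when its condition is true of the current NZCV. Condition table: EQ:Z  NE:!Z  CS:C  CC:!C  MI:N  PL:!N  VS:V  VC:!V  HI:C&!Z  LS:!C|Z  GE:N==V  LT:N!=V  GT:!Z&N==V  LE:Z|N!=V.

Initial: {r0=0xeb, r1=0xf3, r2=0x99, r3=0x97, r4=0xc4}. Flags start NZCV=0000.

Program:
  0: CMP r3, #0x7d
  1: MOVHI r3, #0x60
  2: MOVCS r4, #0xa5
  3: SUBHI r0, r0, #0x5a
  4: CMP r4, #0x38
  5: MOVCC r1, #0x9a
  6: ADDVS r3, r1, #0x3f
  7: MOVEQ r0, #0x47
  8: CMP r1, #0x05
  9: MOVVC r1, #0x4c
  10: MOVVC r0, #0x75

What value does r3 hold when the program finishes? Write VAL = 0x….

[0] flags=0011 → (cmp)
[1] flags=0011 HI?T → r3=0x60
[2] flags=0011 CS?T → r4=0xa5
[3] flags=0011 HI?T → r0=0x91
[4] flags=0011 → (cmp)
[5] flags=0011 CC?F → skip
[6] flags=0011 VS?T → r3=0x32
[7] flags=0011 EQ?F → skip
[8] flags=1010 → (cmp)
[9] flags=1010 VC?T → r1=0x4c
[10] flags=1010 VC?T → r0=0x75

VAL = 0x32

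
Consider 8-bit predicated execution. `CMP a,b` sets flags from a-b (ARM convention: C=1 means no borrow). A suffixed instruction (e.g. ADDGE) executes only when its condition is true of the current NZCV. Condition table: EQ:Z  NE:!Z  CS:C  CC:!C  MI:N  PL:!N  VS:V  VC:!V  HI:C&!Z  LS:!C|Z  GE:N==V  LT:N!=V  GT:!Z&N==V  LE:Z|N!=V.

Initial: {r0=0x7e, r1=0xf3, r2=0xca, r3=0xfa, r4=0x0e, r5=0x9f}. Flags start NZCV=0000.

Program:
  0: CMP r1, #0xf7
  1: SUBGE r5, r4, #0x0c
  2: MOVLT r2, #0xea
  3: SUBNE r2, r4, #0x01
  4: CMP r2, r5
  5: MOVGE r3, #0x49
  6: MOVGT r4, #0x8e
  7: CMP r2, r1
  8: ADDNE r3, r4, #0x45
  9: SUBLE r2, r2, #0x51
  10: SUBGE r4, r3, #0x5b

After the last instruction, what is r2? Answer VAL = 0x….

VAL = 0x0d

[0] flags=1000 → (cmp)
[1] flags=1000 GE?F → skip
[2] flags=1000 LT?T → r2=0xea
[3] flags=1000 NE?T → r2=0x0d
[4] flags=0000 → (cmp)
[5] flags=0000 GE?T → r3=0x49
[6] flags=0000 GT?T → r4=0x8e
[7] flags=0000 → (cmp)
[8] flags=0000 NE?T → r3=0xd3
[9] flags=0000 LE?F → skip
[10] flags=0000 GE?T → r4=0x78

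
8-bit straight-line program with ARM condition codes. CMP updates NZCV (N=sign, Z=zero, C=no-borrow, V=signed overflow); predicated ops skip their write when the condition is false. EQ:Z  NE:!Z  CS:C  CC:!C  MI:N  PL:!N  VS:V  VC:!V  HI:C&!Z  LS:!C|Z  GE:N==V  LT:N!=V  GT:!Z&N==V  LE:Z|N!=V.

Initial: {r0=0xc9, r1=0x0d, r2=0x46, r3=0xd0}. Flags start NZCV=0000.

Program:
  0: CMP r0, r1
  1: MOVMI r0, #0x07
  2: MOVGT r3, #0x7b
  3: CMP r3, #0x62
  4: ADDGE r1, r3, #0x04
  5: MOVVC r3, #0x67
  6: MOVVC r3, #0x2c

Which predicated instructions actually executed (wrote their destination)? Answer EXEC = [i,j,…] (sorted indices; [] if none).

EXEC = [1]

[0] flags=1010 → (cmp)
[1] flags=1010 MI?T → r0=0x07
[2] flags=1010 GT?F → skip
[3] flags=0011 → (cmp)
[4] flags=0011 GE?F → skip
[5] flags=0011 VC?F → skip
[6] flags=0011 VC?F → skip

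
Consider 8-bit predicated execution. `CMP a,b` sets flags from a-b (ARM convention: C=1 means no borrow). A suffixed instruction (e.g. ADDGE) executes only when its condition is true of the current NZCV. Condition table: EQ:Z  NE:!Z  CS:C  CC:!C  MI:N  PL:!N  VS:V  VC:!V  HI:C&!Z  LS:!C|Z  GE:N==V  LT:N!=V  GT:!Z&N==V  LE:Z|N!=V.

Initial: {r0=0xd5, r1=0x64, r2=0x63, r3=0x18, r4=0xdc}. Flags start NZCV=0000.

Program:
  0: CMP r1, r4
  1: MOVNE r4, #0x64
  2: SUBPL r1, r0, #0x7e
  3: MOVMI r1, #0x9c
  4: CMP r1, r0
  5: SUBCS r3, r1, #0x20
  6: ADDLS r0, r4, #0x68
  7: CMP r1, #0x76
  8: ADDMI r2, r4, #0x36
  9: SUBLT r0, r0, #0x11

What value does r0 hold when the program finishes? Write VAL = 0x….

VAL = 0xbb

[0] flags=1001 → (cmp)
[1] flags=1001 NE?T → r4=0x64
[2] flags=1001 PL?F → skip
[3] flags=1001 MI?T → r1=0x9c
[4] flags=1000 → (cmp)
[5] flags=1000 CS?F → skip
[6] flags=1000 LS?T → r0=0xcc
[7] flags=0011 → (cmp)
[8] flags=0011 MI?F → skip
[9] flags=0011 LT?T → r0=0xbb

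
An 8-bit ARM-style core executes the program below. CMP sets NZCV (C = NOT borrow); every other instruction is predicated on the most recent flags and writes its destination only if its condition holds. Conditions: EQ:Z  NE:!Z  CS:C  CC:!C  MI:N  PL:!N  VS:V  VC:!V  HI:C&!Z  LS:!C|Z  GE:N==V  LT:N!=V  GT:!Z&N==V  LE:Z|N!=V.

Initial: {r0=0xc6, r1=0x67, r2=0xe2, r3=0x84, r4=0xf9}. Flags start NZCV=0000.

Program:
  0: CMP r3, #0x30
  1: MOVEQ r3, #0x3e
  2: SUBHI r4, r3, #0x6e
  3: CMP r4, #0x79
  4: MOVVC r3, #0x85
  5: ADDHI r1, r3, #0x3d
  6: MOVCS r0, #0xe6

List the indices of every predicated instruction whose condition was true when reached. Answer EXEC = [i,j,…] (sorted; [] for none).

EXEC = [2,4]

[0] flags=0011 → (cmp)
[1] flags=0011 EQ?F → skip
[2] flags=0011 HI?T → r4=0x16
[3] flags=1000 → (cmp)
[4] flags=1000 VC?T → r3=0x85
[5] flags=1000 HI?F → skip
[6] flags=1000 CS?F → skip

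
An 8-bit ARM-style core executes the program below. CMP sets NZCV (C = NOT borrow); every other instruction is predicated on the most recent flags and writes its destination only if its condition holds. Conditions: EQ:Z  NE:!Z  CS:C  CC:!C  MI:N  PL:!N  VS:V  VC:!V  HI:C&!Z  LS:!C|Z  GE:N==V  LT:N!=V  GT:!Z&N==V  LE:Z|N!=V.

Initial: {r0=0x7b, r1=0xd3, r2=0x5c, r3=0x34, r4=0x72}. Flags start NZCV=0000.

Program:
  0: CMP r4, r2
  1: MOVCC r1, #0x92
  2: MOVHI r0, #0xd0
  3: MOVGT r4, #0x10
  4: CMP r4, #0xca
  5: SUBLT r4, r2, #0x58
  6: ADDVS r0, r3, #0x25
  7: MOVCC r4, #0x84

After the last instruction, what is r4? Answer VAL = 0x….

[0] flags=0010 → (cmp)
[1] flags=0010 CC?F → skip
[2] flags=0010 HI?T → r0=0xd0
[3] flags=0010 GT?T → r4=0x10
[4] flags=0000 → (cmp)
[5] flags=0000 LT?F → skip
[6] flags=0000 VS?F → skip
[7] flags=0000 CC?T → r4=0x84

VAL = 0x84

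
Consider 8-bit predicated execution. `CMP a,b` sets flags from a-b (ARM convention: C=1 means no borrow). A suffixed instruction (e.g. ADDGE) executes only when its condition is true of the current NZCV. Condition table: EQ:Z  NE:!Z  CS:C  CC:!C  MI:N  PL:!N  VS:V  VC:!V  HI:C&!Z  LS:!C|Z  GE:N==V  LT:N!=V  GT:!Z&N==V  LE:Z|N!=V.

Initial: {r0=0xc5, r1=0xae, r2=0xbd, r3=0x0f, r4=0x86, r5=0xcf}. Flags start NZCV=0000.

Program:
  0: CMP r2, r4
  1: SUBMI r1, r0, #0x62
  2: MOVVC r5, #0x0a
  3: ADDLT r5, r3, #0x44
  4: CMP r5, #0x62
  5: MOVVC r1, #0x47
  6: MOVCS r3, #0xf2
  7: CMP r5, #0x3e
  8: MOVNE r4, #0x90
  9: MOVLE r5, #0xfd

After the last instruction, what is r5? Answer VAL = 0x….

0: ✓ CMP  NZCV=0010
1: · SUBMI
2: ✓ MOVVC  r5←0x0a
3: · ADDLT
4: ✓ CMP  NZCV=1000
5: ✓ MOVVC  r1←0x47
6: · MOVCS
7: ✓ CMP  NZCV=1000
8: ✓ MOVNE  r4←0x90
9: ✓ MOVLE  r5←0xfd

VAL = 0xfd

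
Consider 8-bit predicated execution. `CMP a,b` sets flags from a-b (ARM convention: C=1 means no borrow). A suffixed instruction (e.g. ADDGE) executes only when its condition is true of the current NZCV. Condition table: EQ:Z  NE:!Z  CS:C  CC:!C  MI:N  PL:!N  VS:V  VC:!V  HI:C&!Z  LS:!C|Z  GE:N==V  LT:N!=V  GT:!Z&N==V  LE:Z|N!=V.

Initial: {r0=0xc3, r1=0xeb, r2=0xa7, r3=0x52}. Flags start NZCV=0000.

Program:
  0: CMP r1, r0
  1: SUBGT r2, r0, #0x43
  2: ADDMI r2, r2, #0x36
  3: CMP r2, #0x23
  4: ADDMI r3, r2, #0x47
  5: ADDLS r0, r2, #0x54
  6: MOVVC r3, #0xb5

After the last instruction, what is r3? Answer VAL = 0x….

[0] flags=0010 → (cmp)
[1] flags=0010 GT?T → r2=0x80
[2] flags=0010 MI?F → skip
[3] flags=0011 → (cmp)
[4] flags=0011 MI?F → skip
[5] flags=0011 LS?F → skip
[6] flags=0011 VC?F → skip

VAL = 0x52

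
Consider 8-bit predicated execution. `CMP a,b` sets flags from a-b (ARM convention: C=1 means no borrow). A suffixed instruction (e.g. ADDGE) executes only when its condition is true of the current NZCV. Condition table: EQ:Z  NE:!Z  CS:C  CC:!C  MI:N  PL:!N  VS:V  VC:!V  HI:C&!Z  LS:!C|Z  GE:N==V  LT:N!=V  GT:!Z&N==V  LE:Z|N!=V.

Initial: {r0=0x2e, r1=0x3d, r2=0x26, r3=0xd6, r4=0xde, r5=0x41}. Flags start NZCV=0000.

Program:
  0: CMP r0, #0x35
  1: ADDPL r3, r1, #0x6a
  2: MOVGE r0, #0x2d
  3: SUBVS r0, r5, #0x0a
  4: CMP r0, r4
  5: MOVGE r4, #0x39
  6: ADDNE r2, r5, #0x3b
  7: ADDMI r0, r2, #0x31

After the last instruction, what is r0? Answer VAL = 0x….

VAL = 0x2e

0: ✓ CMP  NZCV=1000
1: · ADDPL
2: · MOVGE
3: · SUBVS
4: ✓ CMP  NZCV=0000
5: ✓ MOVGE  r4←0x39
6: ✓ ADDNE  r2←0x7c
7: · ADDMI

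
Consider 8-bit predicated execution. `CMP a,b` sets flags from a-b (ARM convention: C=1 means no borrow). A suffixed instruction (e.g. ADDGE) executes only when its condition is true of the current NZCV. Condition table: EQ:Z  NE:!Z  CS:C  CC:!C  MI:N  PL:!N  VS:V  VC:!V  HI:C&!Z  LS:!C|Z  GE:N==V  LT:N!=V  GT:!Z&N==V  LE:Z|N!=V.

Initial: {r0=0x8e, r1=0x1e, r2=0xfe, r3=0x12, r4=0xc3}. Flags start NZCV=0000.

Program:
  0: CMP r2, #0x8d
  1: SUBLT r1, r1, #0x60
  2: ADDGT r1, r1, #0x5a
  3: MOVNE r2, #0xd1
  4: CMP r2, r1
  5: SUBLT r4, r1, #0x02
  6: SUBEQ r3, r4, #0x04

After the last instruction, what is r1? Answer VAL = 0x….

VAL = 0x78

[0] flags=0010 → (cmp)
[1] flags=0010 LT?F → skip
[2] flags=0010 GT?T → r1=0x78
[3] flags=0010 NE?T → r2=0xd1
[4] flags=0011 → (cmp)
[5] flags=0011 LT?T → r4=0x76
[6] flags=0011 EQ?F → skip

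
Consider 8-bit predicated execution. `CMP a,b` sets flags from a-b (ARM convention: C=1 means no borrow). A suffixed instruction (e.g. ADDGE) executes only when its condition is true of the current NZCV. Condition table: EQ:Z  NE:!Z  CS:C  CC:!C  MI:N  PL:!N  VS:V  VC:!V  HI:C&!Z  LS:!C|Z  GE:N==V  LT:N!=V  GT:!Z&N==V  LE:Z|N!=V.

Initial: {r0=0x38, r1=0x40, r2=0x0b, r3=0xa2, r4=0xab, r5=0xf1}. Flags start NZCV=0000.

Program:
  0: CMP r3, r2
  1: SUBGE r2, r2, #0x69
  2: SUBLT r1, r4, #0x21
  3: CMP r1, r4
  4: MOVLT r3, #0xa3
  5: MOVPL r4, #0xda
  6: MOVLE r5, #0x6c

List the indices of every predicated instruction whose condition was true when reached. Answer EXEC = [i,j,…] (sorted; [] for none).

EXEC = [2,4,6]

0: ✓ CMP  NZCV=1010
1: · SUBGE
2: ✓ SUBLT  r1←0x8a
3: ✓ CMP  NZCV=1000
4: ✓ MOVLT  r3←0xa3
5: · MOVPL
6: ✓ MOVLE  r5←0x6c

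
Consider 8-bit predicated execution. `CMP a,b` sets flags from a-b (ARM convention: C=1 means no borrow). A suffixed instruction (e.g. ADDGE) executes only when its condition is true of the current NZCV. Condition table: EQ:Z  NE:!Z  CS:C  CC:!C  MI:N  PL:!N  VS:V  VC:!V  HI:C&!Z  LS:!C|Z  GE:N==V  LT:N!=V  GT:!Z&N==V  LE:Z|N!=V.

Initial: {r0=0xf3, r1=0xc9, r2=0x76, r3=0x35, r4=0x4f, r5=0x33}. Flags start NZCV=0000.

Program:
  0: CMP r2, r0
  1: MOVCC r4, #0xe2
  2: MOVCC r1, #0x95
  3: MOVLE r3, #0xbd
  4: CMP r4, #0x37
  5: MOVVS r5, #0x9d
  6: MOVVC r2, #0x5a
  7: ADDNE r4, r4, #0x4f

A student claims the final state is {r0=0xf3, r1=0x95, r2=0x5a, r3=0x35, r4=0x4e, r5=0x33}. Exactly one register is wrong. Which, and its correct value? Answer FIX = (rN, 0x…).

0: ✓ CMP  NZCV=1001
1: ✓ MOVCC  r4←0xe2
2: ✓ MOVCC  r1←0x95
3: · MOVLE
4: ✓ CMP  NZCV=1010
5: · MOVVS
6: ✓ MOVVC  r2←0x5a
7: ✓ ADDNE  r4←0x31

FIX = (r4, 0x31)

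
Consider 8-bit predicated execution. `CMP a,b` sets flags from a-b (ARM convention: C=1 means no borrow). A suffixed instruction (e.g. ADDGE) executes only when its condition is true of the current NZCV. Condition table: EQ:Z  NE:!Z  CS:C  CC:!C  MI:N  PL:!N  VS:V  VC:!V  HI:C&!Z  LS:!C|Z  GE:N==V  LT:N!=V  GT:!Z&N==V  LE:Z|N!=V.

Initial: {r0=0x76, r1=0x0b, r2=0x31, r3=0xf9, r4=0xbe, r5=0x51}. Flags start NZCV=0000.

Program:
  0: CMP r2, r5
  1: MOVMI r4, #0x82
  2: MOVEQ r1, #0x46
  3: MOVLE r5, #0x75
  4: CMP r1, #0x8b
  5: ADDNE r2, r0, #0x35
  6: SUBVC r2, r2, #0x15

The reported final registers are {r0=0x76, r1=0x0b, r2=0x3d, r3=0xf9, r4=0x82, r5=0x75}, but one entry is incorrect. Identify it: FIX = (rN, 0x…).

[0] flags=1000 → (cmp)
[1] flags=1000 MI?T → r4=0x82
[2] flags=1000 EQ?F → skip
[3] flags=1000 LE?T → r5=0x75
[4] flags=1001 → (cmp)
[5] flags=1001 NE?T → r2=0xab
[6] flags=1001 VC?F → skip

FIX = (r2, 0xab)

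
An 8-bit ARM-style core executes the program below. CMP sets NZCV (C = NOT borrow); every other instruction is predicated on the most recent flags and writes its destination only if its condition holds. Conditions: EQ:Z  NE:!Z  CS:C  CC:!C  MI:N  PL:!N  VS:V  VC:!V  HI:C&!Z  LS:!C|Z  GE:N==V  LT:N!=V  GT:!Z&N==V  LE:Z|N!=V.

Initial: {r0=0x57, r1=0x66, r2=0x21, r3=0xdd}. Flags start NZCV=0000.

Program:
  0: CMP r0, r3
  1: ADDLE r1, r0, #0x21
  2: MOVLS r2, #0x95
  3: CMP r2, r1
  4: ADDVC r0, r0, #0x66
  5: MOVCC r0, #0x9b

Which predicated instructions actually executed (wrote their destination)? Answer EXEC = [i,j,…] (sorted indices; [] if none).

[0] flags=0000 → (cmp)
[1] flags=0000 LE?F → skip
[2] flags=0000 LS?T → r2=0x95
[3] flags=0011 → (cmp)
[4] flags=0011 VC?F → skip
[5] flags=0011 CC?F → skip

EXEC = [2]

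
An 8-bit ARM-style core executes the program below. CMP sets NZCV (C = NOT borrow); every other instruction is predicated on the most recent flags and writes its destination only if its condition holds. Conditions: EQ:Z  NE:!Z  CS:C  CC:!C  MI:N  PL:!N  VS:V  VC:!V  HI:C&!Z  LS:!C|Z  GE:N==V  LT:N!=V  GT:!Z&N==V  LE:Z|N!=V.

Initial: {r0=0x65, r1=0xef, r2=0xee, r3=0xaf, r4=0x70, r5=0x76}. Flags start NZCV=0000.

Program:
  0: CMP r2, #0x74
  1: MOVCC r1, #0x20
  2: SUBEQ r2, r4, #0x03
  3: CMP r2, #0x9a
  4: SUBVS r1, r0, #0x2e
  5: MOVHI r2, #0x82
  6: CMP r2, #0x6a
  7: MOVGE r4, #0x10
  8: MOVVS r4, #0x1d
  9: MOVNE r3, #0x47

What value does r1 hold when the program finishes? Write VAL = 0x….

VAL = 0xef

[0] flags=0011 → (cmp)
[1] flags=0011 CC?F → skip
[2] flags=0011 EQ?F → skip
[3] flags=0010 → (cmp)
[4] flags=0010 VS?F → skip
[5] flags=0010 HI?T → r2=0x82
[6] flags=0011 → (cmp)
[7] flags=0011 GE?F → skip
[8] flags=0011 VS?T → r4=0x1d
[9] flags=0011 NE?T → r3=0x47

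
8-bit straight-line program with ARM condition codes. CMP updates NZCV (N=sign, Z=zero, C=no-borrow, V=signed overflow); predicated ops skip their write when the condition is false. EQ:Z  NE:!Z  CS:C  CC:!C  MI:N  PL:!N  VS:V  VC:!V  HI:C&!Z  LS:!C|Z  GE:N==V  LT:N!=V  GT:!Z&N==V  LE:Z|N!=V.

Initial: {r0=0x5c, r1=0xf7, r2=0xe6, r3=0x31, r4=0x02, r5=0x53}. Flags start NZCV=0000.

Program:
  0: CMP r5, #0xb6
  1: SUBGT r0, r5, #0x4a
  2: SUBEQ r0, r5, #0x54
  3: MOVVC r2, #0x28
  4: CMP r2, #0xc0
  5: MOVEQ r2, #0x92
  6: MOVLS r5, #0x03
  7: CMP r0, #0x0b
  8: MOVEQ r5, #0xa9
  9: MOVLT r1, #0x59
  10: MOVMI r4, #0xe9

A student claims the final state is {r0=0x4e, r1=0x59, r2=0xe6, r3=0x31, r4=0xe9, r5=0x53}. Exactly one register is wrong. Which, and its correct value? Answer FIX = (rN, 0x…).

FIX = (r0, 0x09)

0: ✓ CMP  NZCV=1001
1: ✓ SUBGT  r0←0x09
2: · SUBEQ
3: · MOVVC
4: ✓ CMP  NZCV=0010
5: · MOVEQ
6: · MOVLS
7: ✓ CMP  NZCV=1000
8: · MOVEQ
9: ✓ MOVLT  r1←0x59
10: ✓ MOVMI  r4←0xe9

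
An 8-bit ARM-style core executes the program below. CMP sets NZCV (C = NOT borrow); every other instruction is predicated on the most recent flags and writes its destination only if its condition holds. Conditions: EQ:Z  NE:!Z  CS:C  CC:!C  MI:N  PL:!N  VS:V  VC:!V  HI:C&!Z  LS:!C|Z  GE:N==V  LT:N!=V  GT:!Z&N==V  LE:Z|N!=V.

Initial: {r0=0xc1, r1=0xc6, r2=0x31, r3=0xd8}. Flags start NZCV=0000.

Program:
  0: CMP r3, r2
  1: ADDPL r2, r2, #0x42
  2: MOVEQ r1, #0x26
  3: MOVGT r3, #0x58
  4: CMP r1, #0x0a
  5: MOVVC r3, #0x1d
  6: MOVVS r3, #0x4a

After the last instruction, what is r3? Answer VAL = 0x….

[0] flags=1010 → (cmp)
[1] flags=1010 PL?F → skip
[2] flags=1010 EQ?F → skip
[3] flags=1010 GT?F → skip
[4] flags=1010 → (cmp)
[5] flags=1010 VC?T → r3=0x1d
[6] flags=1010 VS?F → skip

VAL = 0x1d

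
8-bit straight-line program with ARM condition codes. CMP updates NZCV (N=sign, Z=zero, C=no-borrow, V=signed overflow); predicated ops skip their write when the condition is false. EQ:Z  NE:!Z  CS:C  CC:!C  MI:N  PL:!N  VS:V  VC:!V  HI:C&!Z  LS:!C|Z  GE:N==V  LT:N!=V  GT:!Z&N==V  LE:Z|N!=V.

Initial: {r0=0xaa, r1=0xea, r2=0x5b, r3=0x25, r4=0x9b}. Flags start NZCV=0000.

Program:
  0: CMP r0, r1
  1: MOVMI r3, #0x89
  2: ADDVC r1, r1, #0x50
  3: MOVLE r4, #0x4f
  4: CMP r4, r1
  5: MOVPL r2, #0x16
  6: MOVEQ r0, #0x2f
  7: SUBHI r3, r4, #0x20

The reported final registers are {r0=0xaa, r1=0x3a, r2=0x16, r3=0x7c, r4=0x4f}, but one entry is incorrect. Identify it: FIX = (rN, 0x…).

[0] flags=1000 → (cmp)
[1] flags=1000 MI?T → r3=0x89
[2] flags=1000 VC?T → r1=0x3a
[3] flags=1000 LE?T → r4=0x4f
[4] flags=0010 → (cmp)
[5] flags=0010 PL?T → r2=0x16
[6] flags=0010 EQ?F → skip
[7] flags=0010 HI?T → r3=0x2f

FIX = (r3, 0x2f)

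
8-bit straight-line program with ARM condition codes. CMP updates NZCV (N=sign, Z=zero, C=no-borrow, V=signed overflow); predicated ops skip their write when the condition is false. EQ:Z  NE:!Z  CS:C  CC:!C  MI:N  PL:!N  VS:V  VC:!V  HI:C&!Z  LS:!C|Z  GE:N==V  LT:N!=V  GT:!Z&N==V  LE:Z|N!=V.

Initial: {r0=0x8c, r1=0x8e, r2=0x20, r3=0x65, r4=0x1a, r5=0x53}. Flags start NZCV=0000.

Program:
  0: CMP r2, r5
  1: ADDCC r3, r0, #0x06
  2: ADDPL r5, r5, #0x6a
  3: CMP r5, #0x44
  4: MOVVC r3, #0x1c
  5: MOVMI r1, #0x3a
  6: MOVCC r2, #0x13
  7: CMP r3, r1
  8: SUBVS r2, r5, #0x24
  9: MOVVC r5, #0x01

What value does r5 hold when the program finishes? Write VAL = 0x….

VAL = 0x53

[0] flags=1000 → (cmp)
[1] flags=1000 CC?T → r3=0x92
[2] flags=1000 PL?F → skip
[3] flags=0010 → (cmp)
[4] flags=0010 VC?T → r3=0x1c
[5] flags=0010 MI?F → skip
[6] flags=0010 CC?F → skip
[7] flags=1001 → (cmp)
[8] flags=1001 VS?T → r2=0x2f
[9] flags=1001 VC?F → skip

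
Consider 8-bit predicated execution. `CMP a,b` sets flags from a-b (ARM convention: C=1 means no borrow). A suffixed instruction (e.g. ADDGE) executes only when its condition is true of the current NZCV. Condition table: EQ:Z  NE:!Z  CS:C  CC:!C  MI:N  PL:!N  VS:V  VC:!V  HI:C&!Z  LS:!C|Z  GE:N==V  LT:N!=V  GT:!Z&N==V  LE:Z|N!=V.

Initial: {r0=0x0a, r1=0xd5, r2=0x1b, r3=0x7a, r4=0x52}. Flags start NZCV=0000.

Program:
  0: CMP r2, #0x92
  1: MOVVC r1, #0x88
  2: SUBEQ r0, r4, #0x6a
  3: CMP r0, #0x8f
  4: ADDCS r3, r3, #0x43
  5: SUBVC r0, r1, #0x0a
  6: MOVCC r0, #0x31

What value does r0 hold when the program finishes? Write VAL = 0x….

[0] flags=1001 → (cmp)
[1] flags=1001 VC?F → skip
[2] flags=1001 EQ?F → skip
[3] flags=0000 → (cmp)
[4] flags=0000 CS?F → skip
[5] flags=0000 VC?T → r0=0xcb
[6] flags=0000 CC?T → r0=0x31

VAL = 0x31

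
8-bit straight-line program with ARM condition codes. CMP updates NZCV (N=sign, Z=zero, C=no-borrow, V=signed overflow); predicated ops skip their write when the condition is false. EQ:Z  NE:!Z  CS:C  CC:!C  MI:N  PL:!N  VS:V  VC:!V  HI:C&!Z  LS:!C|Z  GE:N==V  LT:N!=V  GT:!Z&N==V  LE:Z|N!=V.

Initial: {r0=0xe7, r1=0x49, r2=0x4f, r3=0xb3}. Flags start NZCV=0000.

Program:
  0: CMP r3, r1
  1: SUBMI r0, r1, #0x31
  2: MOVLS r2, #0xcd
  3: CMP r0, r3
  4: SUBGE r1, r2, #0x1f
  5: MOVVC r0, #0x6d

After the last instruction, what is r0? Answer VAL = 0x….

VAL = 0x6d

[0] flags=0011 → (cmp)
[1] flags=0011 MI?F → skip
[2] flags=0011 LS?F → skip
[3] flags=0010 → (cmp)
[4] flags=0010 GE?T → r1=0x30
[5] flags=0010 VC?T → r0=0x6d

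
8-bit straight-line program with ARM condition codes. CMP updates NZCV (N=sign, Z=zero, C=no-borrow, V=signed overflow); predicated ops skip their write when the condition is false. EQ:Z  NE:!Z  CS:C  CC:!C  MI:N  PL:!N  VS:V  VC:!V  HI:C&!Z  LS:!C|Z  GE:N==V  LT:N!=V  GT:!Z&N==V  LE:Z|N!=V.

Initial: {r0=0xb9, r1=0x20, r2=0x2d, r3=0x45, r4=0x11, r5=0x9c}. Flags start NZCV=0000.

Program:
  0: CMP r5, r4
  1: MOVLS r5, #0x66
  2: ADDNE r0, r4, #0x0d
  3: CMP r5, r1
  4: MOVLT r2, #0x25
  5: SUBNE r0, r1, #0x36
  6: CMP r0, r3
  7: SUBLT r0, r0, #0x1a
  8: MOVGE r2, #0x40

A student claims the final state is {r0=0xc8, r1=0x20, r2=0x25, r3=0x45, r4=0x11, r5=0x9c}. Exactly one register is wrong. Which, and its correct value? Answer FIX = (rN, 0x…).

0: ✓ CMP  NZCV=1010
1: · MOVLS
2: ✓ ADDNE  r0←0x1e
3: ✓ CMP  NZCV=0011
4: ✓ MOVLT  r2←0x25
5: ✓ SUBNE  r0←0xea
6: ✓ CMP  NZCV=1010
7: ✓ SUBLT  r0←0xd0
8: · MOVGE

FIX = (r0, 0xd0)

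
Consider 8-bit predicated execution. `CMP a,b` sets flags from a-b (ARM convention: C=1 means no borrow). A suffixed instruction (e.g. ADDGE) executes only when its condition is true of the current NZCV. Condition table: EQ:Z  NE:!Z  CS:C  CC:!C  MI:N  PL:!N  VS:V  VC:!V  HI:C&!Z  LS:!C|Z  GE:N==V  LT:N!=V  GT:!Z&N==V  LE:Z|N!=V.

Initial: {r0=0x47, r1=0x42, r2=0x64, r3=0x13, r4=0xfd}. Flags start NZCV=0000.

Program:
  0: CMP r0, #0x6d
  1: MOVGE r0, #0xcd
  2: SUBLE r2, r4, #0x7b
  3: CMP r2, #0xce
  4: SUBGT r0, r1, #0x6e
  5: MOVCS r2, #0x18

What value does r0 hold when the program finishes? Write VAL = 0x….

0: ✓ CMP  NZCV=1000
1: · MOVGE
2: ✓ SUBLE  r2←0x82
3: ✓ CMP  NZCV=1000
4: · SUBGT
5: · MOVCS

VAL = 0x47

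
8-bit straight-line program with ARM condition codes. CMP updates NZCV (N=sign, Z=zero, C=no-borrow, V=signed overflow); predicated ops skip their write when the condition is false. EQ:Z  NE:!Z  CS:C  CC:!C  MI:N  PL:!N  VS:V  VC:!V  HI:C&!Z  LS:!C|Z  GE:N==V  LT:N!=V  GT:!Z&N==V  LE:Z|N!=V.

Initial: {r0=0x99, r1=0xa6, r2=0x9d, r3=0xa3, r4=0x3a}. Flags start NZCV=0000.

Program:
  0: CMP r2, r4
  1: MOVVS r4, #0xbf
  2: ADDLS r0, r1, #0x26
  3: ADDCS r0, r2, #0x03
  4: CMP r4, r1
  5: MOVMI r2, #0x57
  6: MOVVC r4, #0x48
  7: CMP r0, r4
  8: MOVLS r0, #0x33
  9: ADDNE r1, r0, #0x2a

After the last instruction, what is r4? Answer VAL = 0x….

VAL = 0x48

[0] flags=0011 → (cmp)
[1] flags=0011 VS?T → r4=0xbf
[2] flags=0011 LS?F → skip
[3] flags=0011 CS?T → r0=0xa0
[4] flags=0010 → (cmp)
[5] flags=0010 MI?F → skip
[6] flags=0010 VC?T → r4=0x48
[7] flags=0011 → (cmp)
[8] flags=0011 LS?F → skip
[9] flags=0011 NE?T → r1=0xca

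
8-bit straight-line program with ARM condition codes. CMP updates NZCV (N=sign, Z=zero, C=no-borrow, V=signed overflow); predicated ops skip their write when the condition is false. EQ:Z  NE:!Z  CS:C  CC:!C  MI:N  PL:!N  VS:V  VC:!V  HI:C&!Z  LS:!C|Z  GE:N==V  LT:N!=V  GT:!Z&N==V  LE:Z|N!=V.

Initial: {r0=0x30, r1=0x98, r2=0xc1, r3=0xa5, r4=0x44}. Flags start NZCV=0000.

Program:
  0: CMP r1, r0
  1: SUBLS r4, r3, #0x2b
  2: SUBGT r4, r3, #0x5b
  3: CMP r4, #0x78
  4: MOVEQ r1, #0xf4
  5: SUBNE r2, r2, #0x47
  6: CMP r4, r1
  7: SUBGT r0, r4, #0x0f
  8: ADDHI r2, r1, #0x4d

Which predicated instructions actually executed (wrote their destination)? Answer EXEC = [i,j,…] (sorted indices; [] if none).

[0] flags=0011 → (cmp)
[1] flags=0011 LS?F → skip
[2] flags=0011 GT?F → skip
[3] flags=1000 → (cmp)
[4] flags=1000 EQ?F → skip
[5] flags=1000 NE?T → r2=0x7a
[6] flags=1001 → (cmp)
[7] flags=1001 GT?T → r0=0x35
[8] flags=1001 HI?F → skip

EXEC = [5,7]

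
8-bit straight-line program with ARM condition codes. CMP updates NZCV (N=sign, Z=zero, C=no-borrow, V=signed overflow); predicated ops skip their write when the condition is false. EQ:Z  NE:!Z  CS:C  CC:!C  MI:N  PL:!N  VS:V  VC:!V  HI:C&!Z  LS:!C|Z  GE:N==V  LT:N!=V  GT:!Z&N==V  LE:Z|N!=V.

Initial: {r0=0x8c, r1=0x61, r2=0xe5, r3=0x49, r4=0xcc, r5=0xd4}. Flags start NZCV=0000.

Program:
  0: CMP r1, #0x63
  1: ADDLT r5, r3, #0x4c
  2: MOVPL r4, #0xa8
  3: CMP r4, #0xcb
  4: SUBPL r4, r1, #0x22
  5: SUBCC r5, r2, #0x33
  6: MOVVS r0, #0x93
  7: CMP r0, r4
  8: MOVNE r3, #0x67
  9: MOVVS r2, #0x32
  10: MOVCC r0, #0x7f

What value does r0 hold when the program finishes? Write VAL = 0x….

0: ✓ CMP  NZCV=1000
1: ✓ ADDLT  r5←0x95
2: · MOVPL
3: ✓ CMP  NZCV=0010
4: ✓ SUBPL  r4←0x3f
5: · SUBCC
6: · MOVVS
7: ✓ CMP  NZCV=0011
8: ✓ MOVNE  r3←0x67
9: ✓ MOVVS  r2←0x32
10: · MOVCC

VAL = 0x8c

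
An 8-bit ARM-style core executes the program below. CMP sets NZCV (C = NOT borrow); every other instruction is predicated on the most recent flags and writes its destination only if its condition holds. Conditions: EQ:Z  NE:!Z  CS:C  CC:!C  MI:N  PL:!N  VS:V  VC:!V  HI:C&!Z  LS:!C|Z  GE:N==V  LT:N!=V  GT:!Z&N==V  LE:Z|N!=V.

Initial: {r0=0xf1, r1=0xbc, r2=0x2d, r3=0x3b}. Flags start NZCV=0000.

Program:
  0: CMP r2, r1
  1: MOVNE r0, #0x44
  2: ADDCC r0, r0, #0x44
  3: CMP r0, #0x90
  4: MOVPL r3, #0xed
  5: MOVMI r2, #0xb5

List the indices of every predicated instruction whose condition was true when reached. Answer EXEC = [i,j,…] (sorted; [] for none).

0: ✓ CMP  NZCV=0000
1: ✓ MOVNE  r0←0x44
2: ✓ ADDCC  r0←0x88
3: ✓ CMP  NZCV=1000
4: · MOVPL
5: ✓ MOVMI  r2←0xb5

EXEC = [1,2,5]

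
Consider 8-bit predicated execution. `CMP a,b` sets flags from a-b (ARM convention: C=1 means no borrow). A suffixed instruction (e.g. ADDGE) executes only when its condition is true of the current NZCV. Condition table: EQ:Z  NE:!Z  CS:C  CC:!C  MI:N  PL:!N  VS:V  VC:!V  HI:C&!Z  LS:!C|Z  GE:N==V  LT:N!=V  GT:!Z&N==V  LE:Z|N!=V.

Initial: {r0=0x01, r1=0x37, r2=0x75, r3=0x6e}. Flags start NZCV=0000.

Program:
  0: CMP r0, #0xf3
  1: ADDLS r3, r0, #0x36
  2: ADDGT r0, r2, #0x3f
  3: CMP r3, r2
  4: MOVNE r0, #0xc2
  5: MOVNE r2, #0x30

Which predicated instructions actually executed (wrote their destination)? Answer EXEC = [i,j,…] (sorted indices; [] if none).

EXEC = [1,2,4,5]

[0] flags=0000 → (cmp)
[1] flags=0000 LS?T → r3=0x37
[2] flags=0000 GT?T → r0=0xb4
[3] flags=1000 → (cmp)
[4] flags=1000 NE?T → r0=0xc2
[5] flags=1000 NE?T → r2=0x30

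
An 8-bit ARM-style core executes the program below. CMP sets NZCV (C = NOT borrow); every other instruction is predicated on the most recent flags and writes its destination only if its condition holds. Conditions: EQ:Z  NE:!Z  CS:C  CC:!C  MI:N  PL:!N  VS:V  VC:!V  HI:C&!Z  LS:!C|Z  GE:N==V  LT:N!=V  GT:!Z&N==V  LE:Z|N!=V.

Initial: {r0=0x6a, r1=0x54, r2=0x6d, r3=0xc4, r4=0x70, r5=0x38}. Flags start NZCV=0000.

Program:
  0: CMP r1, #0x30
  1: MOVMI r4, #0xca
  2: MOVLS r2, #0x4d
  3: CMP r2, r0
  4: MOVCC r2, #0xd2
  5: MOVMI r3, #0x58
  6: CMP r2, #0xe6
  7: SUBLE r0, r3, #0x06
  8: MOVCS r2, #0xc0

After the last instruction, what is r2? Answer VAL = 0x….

VAL = 0x6d

[0] flags=0010 → (cmp)
[1] flags=0010 MI?F → skip
[2] flags=0010 LS?F → skip
[3] flags=0010 → (cmp)
[4] flags=0010 CC?F → skip
[5] flags=0010 MI?F → skip
[6] flags=1001 → (cmp)
[7] flags=1001 LE?F → skip
[8] flags=1001 CS?F → skip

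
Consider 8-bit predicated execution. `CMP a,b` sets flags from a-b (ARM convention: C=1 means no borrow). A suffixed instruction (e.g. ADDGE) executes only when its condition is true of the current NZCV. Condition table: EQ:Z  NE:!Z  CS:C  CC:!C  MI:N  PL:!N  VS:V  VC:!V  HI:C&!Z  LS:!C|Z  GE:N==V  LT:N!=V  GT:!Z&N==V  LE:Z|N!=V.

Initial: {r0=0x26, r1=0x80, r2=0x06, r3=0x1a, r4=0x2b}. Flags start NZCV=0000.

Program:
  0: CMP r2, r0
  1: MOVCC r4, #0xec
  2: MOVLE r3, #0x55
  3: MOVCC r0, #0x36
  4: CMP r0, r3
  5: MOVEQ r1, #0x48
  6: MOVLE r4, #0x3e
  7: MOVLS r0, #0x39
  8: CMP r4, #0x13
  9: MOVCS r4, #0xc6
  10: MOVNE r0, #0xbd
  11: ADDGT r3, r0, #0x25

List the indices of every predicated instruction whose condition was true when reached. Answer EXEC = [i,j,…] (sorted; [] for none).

EXEC = [1,2,3,6,7,9,10,11]

[0] flags=1000 → (cmp)
[1] flags=1000 CC?T → r4=0xec
[2] flags=1000 LE?T → r3=0x55
[3] flags=1000 CC?T → r0=0x36
[4] flags=1000 → (cmp)
[5] flags=1000 EQ?F → skip
[6] flags=1000 LE?T → r4=0x3e
[7] flags=1000 LS?T → r0=0x39
[8] flags=0010 → (cmp)
[9] flags=0010 CS?T → r4=0xc6
[10] flags=0010 NE?T → r0=0xbd
[11] flags=0010 GT?T → r3=0xe2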